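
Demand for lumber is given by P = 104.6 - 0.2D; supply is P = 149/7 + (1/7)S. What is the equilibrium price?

Set the two price expressions equal: 104.6 - 0.2Q = 149/7 + (1/7)Q.
2916/35 = (12/35)Q, so Q* = 243.
P* = 104.6 − (0.2)(243) = 56.

P* = 56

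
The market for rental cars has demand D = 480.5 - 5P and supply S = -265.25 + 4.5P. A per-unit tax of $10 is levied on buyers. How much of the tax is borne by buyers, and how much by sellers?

Buyers bear 90/19, sellers bear 100/19

Pre-tax equilibrium: P* = 78.5, Q* = 88.
Tax on buyers shifts demand to D = 480.5 − 5(P + 10) = 430.5 - 5P.
430.5 - 5P = -265.25 + 4.5P gives seller price Ps = 2783/38; buyers pay Pb = 2783/38 + 10 = 3163/38.
New quantity: Q = 480.5 − 5(3163/38) = 1222/19.
Buyer burden = 3163/38 − 78.5 = 90/19; seller burden = 78.5 − 2783/38 = 100/19.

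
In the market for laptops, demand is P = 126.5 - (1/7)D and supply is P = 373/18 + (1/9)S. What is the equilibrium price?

P* = 67

Set the two price expressions equal: 126.5 - (1/7)Q = 373/18 + (1/9)Q.
952/9 = (16/63)Q, so Q* = 416.5.
P* = 126.5 − (1/7)(416.5) = 67.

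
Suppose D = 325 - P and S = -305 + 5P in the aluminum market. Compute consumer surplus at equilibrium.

Equilibrium: 325 - P = -305 + 5P gives P* = 105, Q* = 220.
Demand choke price (D = 0): P = 325.
CS = ½(325 − 105)(220) = 24200.

Consumer surplus = 24200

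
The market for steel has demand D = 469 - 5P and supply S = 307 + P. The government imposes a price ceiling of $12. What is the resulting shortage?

Equilibrium price would be P* = 27, so the ceiling at 12 binds.
At P = 12: D = 469 − 5(12) = 409, S = 307 + 1(12) = 319.
Shortage = 409 − 319 = 90.

Shortage = 90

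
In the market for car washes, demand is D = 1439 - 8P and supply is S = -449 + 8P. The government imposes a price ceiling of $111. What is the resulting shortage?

Equilibrium price would be P* = 118, so the ceiling at 111 binds.
At P = 111: D = 1439 − 8(111) = 551, S = -449 + 8(111) = 439.
Shortage = 551 − 439 = 112.

Shortage = 112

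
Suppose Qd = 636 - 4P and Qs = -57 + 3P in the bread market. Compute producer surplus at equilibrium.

Equilibrium: 636 - 4P = -57 + 3P gives P* = 99, Q* = 240.
Supply starts at P = 19 (where Qs = 0).
PS = ½(99 − 19)(240) = 9600.

Producer surplus = 9600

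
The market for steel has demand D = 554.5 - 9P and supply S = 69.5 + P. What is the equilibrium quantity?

Set D = S: 554.5 - 9P = 69.5 + P.
485 = 10P, so P* = 48.5.
Q* = 554.5 − 9(48.5) = 118.

Q* = 118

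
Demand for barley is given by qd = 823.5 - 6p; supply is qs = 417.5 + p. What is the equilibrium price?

Set qd = qs: 823.5 - 6p = 417.5 + p.
406 = 7p, so p* = 58.
q* = 823.5 − 6(58) = 475.5.

p* = 58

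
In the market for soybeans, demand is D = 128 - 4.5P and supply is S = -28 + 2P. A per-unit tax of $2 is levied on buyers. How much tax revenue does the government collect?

Pre-tax equilibrium: P* = 24, Q* = 20.
Tax on buyers shifts demand to D = 128 − 4.5(P + 2) = 119 - 4.5P.
119 - 4.5P = -28 + 2P gives seller price Ps = 294/13; buyers pay Pb = 294/13 + 2 = 320/13.
New quantity: Q = 128 − 4.5(320/13) = 224/13.
Revenue = 2 × 224/13 = 448/13.

Tax revenue = 448/13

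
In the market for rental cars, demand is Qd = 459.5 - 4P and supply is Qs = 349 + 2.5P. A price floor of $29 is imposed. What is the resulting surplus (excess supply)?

Equilibrium price would be P* = 17, so the floor at 29 binds.
At P = 29: Qd = 343.5, Qs = 421.5.
Surplus = 421.5 − 343.5 = 78.

Surplus = 78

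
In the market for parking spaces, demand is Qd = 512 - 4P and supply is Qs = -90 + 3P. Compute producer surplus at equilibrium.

Equilibrium: 512 - 4P = -90 + 3P gives P* = 86, Q* = 168.
Supply starts at P = 30 (where Qs = 0).
PS = ½(86 − 30)(168) = 4704.

Producer surplus = 4704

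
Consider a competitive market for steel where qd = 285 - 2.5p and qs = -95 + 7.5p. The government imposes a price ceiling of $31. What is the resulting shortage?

Shortage = 70

Equilibrium price would be p* = 38, so the ceiling at 31 binds.
At p = 31: qd = 285 − 2.5(31) = 207.5, qs = -95 + 7.5(31) = 137.5.
Shortage = 207.5 − 137.5 = 70.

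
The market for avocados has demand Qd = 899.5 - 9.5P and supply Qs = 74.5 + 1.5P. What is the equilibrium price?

Set Qd = Qs: 899.5 - 9.5P = 74.5 + 1.5P.
825 = 11P, so P* = 75.
Q* = 899.5 − 9.5(75) = 187.

P* = 75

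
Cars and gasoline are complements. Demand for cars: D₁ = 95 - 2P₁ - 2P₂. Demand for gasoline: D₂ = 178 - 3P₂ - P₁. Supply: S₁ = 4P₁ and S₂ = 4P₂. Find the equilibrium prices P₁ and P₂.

Market 1: 95 - 2P₁ - 2P₂ = 4P₁ → 6P₁ + 2P₂ = 95.
Market 2: 7P₂ + P₁ = 178.
Eliminating P₂: 7×(1) − 2×(2) gives 40P₁ = 309, so P₁ = 7.725.
Back-substitute into (2): P₂ = (178 − 1×7.725) / 7 = 24.325.

P₁ = 7.725, P₂ = 24.325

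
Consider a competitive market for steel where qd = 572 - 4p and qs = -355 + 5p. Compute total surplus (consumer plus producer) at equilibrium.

Equilibrium: 572 - 4p = -355 + 5p gives p* = 103, q* = 160.
Demand choke price: p = 143; supply starts at p = 71.
CS = ½(143 − 103)(160) = 3200; PS = ½(103 − 71)(160) = 2560.

Total surplus = 5760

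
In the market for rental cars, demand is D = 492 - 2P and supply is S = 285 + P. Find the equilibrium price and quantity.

Set D = S: 492 - 2P = 285 + P.
207 = 3P, so P* = 69.
Q* = 492 − 2(69) = 354.

P* = 69, Q* = 354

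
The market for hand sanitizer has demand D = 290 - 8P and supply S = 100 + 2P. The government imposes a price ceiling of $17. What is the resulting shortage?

Equilibrium price would be P* = 19, so the ceiling at 17 binds.
At P = 17: D = 290 − 8(17) = 154, S = 100 + 2(17) = 134.
Shortage = 154 − 134 = 20.

Shortage = 20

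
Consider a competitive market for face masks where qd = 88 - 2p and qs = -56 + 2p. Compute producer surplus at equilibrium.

Equilibrium: 88 - 2p = -56 + 2p gives p* = 36, q* = 16.
Supply starts at p = 28 (where qs = 0).
PS = ½(36 − 28)(16) = 64.

Producer surplus = 64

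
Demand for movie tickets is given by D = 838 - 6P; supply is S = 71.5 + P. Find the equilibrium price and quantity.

Set D = S: 838 - 6P = 71.5 + P.
766.5 = 7P, so P* = 109.5.
Q* = 838 − 6(109.5) = 181.

P* = 109.5, Q* = 181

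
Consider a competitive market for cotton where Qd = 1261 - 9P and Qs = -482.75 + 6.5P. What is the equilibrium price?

Set Qd = Qs: 1261 - 9P = -482.75 + 6.5P.
1743.75 = 15.5P, so P* = 112.5.
Q* = 1261 − 9(112.5) = 248.5.

P* = 112.5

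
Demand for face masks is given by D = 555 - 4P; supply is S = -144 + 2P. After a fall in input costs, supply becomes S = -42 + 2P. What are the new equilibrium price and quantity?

P' = 99.5, Q' = 157

Original equilibrium: P* = 116.5, Q* = 89.
New equilibrium: 555 - 4P = -42 + 2P, so 597 = 6P and P' = 99.5; Q' = 555 − 4(99.5) = 157.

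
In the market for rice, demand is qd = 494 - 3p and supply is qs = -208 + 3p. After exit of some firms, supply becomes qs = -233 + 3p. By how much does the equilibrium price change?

Δp = 25/6

Original equilibrium: p* = 117, q* = 143.
New equilibrium: 494 - 3p = -233 + 3p, so 727 = 6p and p' = 727/6; q' = 494 − 3(727/6) = 130.5.
Change in price: 727/6 − 117 = 25/6.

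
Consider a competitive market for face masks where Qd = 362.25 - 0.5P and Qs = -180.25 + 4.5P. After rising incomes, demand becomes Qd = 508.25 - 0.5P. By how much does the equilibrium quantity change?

ΔQ = 131.4

Original equilibrium: P* = 108.5, Q* = 308.
New equilibrium: 508.25 - 0.5P = -180.25 + 4.5P, so 688.5 = 5P and P' = 137.7; Q' = 508.25 − 0.5(137.7) = 439.4.
Change in quantity: 439.4 − 308 = 131.4.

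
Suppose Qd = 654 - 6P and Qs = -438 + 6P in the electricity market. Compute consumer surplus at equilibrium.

Consumer surplus = 972

Equilibrium: 654 - 6P = -438 + 6P gives P* = 91, Q* = 108.
Demand choke price (Qd = 0): P = 109.
CS = ½(109 − 91)(108) = 972.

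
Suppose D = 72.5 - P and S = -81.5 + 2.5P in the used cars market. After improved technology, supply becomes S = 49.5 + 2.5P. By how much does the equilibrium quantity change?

Original equilibrium: P* = 44, Q* = 28.5.
New equilibrium: 72.5 - P = 49.5 + 2.5P, so 23 = 3.5P and P' = 46/7; Q' = 72.5 − 1(46/7) = 923/14.
Change in quantity: 923/14 − 28.5 = 262/7.

ΔQ = 262/7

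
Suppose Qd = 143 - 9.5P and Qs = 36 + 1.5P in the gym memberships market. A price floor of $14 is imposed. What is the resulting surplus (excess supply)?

Equilibrium price would be P* = 107/11, so the floor at 14 binds.
At P = 14: Qd = 10, Qs = 57.
Surplus = 57 − 10 = 47.

Surplus = 47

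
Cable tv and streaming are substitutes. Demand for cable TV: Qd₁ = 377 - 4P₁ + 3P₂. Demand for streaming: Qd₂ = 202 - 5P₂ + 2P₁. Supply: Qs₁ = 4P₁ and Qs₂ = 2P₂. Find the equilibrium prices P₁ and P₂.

P₁ = 64.9, P₂ = 47.4

Market 1: 377 - 4P₁ + 3P₂ = 4P₁ → 8P₁ - 3P₂ = 377.
Market 2: 7P₂ - 2P₁ = 202.
Eliminating P₂: 7×(1) + 3×(2) gives 50P₁ = 3245, so P₁ = 64.9.
Back-substitute into (2): P₂ = (202 + 2×64.9) / 7 = 47.4.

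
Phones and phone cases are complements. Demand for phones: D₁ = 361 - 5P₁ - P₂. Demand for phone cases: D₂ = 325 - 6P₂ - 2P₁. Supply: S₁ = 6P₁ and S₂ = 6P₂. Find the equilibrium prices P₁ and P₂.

P₁ = 4007/130, P₂ = 2853/130

Market 1: 361 - 5P₁ - P₂ = 6P₁ → 11P₁ + P₂ = 361.
Market 2: 12P₂ + 2P₁ = 325.
Eliminating P₂: 12×(1) − 1×(2) gives 130P₁ = 4007, so P₁ = 4007/130.
Back-substitute into (2): P₂ = (325 − 2×4007/130) / 12 = 2853/130.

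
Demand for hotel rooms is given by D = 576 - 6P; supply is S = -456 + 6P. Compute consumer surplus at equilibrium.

Equilibrium: 576 - 6P = -456 + 6P gives P* = 86, Q* = 60.
Demand choke price (D = 0): P = 96.
CS = ½(96 − 86)(60) = 300.

Consumer surplus = 300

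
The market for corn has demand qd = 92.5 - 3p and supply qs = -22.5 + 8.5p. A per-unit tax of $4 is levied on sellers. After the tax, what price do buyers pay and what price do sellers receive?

Pre-tax equilibrium: p* = 10, q* = 62.5.
Tax on sellers shifts supply to qs = -22.5 + 8.5(p − 4) = -56.5 + 8.5p.
92.5 - 3p = -56.5 + 8.5p gives buyer price pb = 298/23; sellers receive ps = 298/23 − 4 = 206/23.
New quantity: q = 92.5 − 3(298/23) = 2467/46.

Buyers pay 298/23, sellers receive 206/23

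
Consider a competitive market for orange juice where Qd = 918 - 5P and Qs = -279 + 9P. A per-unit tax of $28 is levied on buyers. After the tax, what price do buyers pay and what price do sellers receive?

Buyers pay $103.5, sellers receive $75.5

Pre-tax equilibrium: P* = 85.5, Q* = 490.5.
Tax on buyers shifts demand to Qd = 918 − 5(P + 28) = 778 - 5P.
778 - 5P = -279 + 9P gives seller price Ps = 75.5; buyers pay Pb = 75.5 + 28 = 103.5.
New quantity: Q = 918 − 5(103.5) = 400.5.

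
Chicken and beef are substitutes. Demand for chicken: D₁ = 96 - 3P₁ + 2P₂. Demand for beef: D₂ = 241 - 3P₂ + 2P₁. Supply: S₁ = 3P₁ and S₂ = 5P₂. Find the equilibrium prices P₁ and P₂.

P₁ = 625/22, P₂ = 819/22

Market 1: 96 - 3P₁ + 2P₂ = 3P₁ → 6P₁ - 2P₂ = 96.
Market 2: 8P₂ - 2P₁ = 241.
Eliminating P₂: 8×(1) + 2×(2) gives 44P₁ = 1250, so P₁ = 625/22.
Back-substitute into (2): P₂ = (241 + 2×625/22) / 8 = 819/22.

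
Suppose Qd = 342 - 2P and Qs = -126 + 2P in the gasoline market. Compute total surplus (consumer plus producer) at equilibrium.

Equilibrium: 342 - 2P = -126 + 2P gives P* = 117, Q* = 108.
Demand choke price: P = 171; supply starts at P = 63.
CS = ½(171 − 117)(108) = 2916; PS = ½(117 − 63)(108) = 2916.

Total surplus = 5832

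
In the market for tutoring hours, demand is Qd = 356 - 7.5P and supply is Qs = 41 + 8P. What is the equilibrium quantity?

Q* = 6311/31

Set Qd = Qs: 356 - 7.5P = 41 + 8P.
315 = 15.5P, so P* = 630/31.
Q* = 356 − 7.5(630/31) = 6311/31.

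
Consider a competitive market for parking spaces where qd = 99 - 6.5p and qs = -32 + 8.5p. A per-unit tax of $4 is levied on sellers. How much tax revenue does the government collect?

Tax revenue = 110

Pre-tax equilibrium: p* = 131/15, q* = 1267/30.
Tax on sellers shifts supply to qs = -32 + 8.5(p − 4) = -66 + 8.5p.
99 - 6.5p = -66 + 8.5p gives buyer price pb = 11; sellers receive ps = 11 − 4 = 7.
New quantity: q = 99 − 6.5(11) = 27.5.
Revenue = 4 × 27.5 = 110.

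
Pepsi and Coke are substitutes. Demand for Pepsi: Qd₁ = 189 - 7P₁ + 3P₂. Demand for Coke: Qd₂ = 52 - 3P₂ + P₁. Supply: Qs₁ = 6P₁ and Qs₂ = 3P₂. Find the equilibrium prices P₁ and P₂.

P₁ = 17.2, P₂ = 173/15

Market 1: 189 - 7P₁ + 3P₂ = 6P₁ → 13P₁ - 3P₂ = 189.
Market 2: 6P₂ - P₁ = 52.
Eliminating P₂: 6×(1) + 3×(2) gives 75P₁ = 1290, so P₁ = 17.2.
Back-substitute into (2): P₂ = (52 + 1×17.2) / 6 = 173/15.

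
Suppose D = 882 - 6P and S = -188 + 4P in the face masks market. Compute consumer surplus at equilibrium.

Consumer surplus = 4800

Equilibrium: 882 - 6P = -188 + 4P gives P* = 107, Q* = 240.
Demand choke price (D = 0): P = 147.
CS = ½(147 − 107)(240) = 4800.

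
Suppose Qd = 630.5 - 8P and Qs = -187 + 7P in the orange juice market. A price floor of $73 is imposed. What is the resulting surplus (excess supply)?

Equilibrium price would be P* = 54.5, so the floor at 73 binds.
At P = 73: Qd = 46.5, Qs = 324.
Surplus = 324 − 46.5 = 277.5.

Surplus = 277.5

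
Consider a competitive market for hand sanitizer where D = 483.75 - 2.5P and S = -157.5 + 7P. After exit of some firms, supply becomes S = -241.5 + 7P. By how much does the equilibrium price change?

Original equilibrium: P* = 67.5, Q* = 315.
New equilibrium: 483.75 - 2.5P = -241.5 + 7P, so 725.25 = 9.5P and P' = 2901/38; Q' = 483.75 − 2.5(2901/38) = 5565/19.
Change in price: 2901/38 − 67.5 = 168/19.

ΔP = 168/19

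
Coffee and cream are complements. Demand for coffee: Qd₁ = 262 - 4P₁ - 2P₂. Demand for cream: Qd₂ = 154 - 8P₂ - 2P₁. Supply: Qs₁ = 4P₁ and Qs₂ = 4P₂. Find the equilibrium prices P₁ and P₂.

Market 1: 262 - 4P₁ - 2P₂ = 4P₁ → 8P₁ + 2P₂ = 262.
Market 2: 12P₂ + 2P₁ = 154.
Eliminating P₂: 12×(1) − 2×(2) gives 92P₁ = 2836, so P₁ = 709/23.
Back-substitute into (2): P₂ = (154 − 2×709/23) / 12 = 177/23.

P₁ = 709/23, P₂ = 177/23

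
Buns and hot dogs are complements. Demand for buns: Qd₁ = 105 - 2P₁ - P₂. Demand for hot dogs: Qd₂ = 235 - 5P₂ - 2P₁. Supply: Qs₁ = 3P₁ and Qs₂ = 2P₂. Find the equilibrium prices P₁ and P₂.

Market 1: 105 - 2P₁ - P₂ = 3P₁ → 5P₁ + P₂ = 105.
Market 2: 7P₂ + 2P₁ = 235.
Eliminating P₂: 7×(1) − 1×(2) gives 33P₁ = 500, so P₁ = 500/33.
Back-substitute into (2): P₂ = (235 − 2×500/33) / 7 = 965/33.

P₁ = 500/33, P₂ = 965/33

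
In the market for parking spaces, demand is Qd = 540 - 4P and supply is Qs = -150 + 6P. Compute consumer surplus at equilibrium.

Equilibrium: 540 - 4P = -150 + 6P gives P* = 69, Q* = 264.
Demand choke price (Qd = 0): P = 135.
CS = ½(135 − 69)(264) = 8712.

Consumer surplus = 8712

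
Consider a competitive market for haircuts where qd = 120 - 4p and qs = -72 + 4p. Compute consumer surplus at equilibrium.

Consumer surplus = 72

Equilibrium: 120 - 4p = -72 + 4p gives p* = 24, q* = 24.
Demand choke price (qd = 0): p = 30.
CS = ½(30 − 24)(24) = 72.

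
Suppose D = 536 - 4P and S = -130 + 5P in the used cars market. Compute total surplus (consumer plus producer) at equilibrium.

Equilibrium: 536 - 4P = -130 + 5P gives P* = 74, Q* = 240.
Demand choke price: P = 134; supply starts at P = 26.
CS = ½(134 − 74)(240) = 7200; PS = ½(74 − 26)(240) = 5760.

Total surplus = 12960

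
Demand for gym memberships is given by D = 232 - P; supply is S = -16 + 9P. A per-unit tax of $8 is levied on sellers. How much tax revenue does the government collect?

Pre-tax equilibrium: P* = 24.8, Q* = 207.2.
Tax on sellers shifts supply to S = -16 + 9(P − 8) = -88 + 9P.
232 - P = -88 + 9P gives buyer price Pb = 32; sellers receive Ps = 32 − 8 = 24.
New quantity: Q = 232 − 1(32) = 200.
Revenue = 8 × 200 = 1600.

Tax revenue = 1600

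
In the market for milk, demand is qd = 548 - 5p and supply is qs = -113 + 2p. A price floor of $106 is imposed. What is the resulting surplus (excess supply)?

Surplus = 81

Equilibrium price would be p* = 661/7, so the floor at 106 binds.
At p = 106: qd = 18, qs = 99.
Surplus = 99 − 18 = 81.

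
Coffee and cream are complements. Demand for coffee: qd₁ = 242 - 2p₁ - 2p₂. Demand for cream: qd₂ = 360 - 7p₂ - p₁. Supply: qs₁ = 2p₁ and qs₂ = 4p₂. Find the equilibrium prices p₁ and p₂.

Market 1: 242 - 2p₁ - 2p₂ = 2p₁ → 4p₁ + 2p₂ = 242.
Market 2: 11p₂ + p₁ = 360.
Eliminating p₂: 11×(1) − 2×(2) gives 42p₁ = 1942, so p₁ = 971/21.
Back-substitute into (2): p₂ = (360 − 1×971/21) / 11 = 599/21.

p₁ = 971/21, p₂ = 599/21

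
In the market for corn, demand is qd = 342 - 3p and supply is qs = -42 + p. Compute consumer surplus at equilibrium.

Equilibrium: 342 - 3p = -42 + p gives p* = 96, q* = 54.
Demand choke price (qd = 0): p = 114.
CS = ½(114 − 96)(54) = 486.

Consumer surplus = 486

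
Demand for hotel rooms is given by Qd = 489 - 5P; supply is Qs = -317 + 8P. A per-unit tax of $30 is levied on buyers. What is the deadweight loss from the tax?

Pre-tax equilibrium: P* = 62, Q* = 179.
Tax on buyers shifts demand to Qd = 489 − 5(P + 30) = 339 - 5P.
339 - 5P = -317 + 8P gives seller price Ps = 656/13; buyers pay Pb = 656/13 + 30 = 1046/13.
New quantity: Q = 489 − 5(1046/13) = 1127/13.
DWL = ½ × 30 × (179 − 1127/13) = 18000/13.

Deadweight loss = 18000/13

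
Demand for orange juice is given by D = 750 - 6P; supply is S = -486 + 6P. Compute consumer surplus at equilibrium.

Equilibrium: 750 - 6P = -486 + 6P gives P* = 103, Q* = 132.
Demand choke price (D = 0): P = 125.
CS = ½(125 − 103)(132) = 1452.

Consumer surplus = 1452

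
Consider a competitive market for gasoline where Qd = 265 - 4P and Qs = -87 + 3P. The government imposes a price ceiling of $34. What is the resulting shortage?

Equilibrium price would be P* = 352/7, so the ceiling at 34 binds.
At P = 34: Qd = 265 − 4(34) = 129, Qs = -87 + 3(34) = 15.
Shortage = 129 − 15 = 114.

Shortage = 114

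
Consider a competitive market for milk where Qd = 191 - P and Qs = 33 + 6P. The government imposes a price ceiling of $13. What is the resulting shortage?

Equilibrium price would be P* = 158/7, so the ceiling at 13 binds.
At P = 13: Qd = 191 − 1(13) = 178, Qs = 33 + 6(13) = 111.
Shortage = 178 − 111 = 67.

Shortage = 67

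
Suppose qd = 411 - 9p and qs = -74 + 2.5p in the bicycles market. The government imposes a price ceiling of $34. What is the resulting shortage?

Equilibrium price would be p* = 970/23, so the ceiling at 34 binds.
At p = 34: qd = 411 − 9(34) = 105, qs = -74 + 2.5(34) = 11.
Shortage = 105 − 11 = 94.

Shortage = 94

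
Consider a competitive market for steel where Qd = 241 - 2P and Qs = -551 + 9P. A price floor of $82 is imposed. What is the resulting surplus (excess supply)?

Equilibrium price would be P* = 72, so the floor at 82 binds.
At P = 82: Qd = 77, Qs = 187.
Surplus = 187 − 77 = 110.

Surplus = 110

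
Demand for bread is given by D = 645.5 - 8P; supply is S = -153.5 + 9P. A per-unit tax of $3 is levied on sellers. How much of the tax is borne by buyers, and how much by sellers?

Pre-tax equilibrium: P* = 47, Q* = 269.5.
Tax on sellers shifts supply to S = -153.5 + 9(P − 3) = -180.5 + 9P.
645.5 - 8P = -180.5 + 9P gives buyer price Pb = 826/17; sellers receive Ps = 826/17 − 3 = 775/17.
New quantity: Q = 645.5 − 8(826/17) = 8731/34.
Buyer burden = 826/17 − 47 = 27/17; seller burden = 47 − 775/17 = 24/17.

Buyers bear 27/17, sellers bear 24/17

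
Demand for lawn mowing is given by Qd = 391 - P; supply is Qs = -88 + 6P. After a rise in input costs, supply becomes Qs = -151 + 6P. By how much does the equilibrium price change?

Original equilibrium: P* = 479/7, Q* = 2258/7.
New equilibrium: 391 - P = -151 + 6P, so 542 = 7P and P' = 542/7; Q' = 391 − 1(542/7) = 2195/7.
Change in price: 542/7 − 479/7 = 9.

ΔP = 9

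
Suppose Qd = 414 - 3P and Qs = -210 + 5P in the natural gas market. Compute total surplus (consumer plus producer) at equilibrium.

Total surplus = 8640

Equilibrium: 414 - 3P = -210 + 5P gives P* = 78, Q* = 180.
Demand choke price: P = 138; supply starts at P = 42.
CS = ½(138 − 78)(180) = 5400; PS = ½(78 − 42)(180) = 3240.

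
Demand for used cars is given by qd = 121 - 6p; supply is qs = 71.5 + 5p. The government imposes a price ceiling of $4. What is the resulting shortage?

Shortage = 5.5

Equilibrium price would be p* = 4.5, so the ceiling at 4 binds.
At p = 4: qd = 121 − 6(4) = 97, qs = 71.5 + 5(4) = 91.5.
Shortage = 97 − 91.5 = 5.5.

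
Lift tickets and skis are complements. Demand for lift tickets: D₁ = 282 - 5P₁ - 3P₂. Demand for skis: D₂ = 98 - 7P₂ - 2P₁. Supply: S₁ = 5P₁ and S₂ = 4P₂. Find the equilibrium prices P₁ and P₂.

Market 1: 282 - 5P₁ - 3P₂ = 5P₁ → 10P₁ + 3P₂ = 282.
Market 2: 11P₂ + 2P₁ = 98.
Eliminating P₂: 11×(1) − 3×(2) gives 104P₁ = 2808, so P₁ = 27.
Back-substitute into (2): P₂ = (98 − 2×27) / 11 = 4.

P₁ = 27, P₂ = 4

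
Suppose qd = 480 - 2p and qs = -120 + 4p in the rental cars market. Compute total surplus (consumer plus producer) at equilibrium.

Equilibrium: 480 - 2p = -120 + 4p gives p* = 100, q* = 280.
Demand choke price: p = 240; supply starts at p = 30.
CS = ½(240 − 100)(280) = 19600; PS = ½(100 − 30)(280) = 9800.

Total surplus = 29400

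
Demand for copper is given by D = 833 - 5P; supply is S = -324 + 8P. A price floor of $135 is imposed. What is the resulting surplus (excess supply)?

Surplus = 598

Equilibrium price would be P* = 89, so the floor at 135 binds.
At P = 135: D = 158, S = 756.
Surplus = 756 − 158 = 598.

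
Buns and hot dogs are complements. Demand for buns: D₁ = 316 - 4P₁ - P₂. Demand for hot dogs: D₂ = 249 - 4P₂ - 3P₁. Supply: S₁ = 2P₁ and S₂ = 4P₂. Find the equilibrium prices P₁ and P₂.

P₁ = 2279/45, P₂ = 182/15

Market 1: 316 - 4P₁ - P₂ = 2P₁ → 6P₁ + P₂ = 316.
Market 2: 8P₂ + 3P₁ = 249.
Eliminating P₂: 8×(1) − 1×(2) gives 45P₁ = 2279, so P₁ = 2279/45.
Back-substitute into (2): P₂ = (249 − 3×2279/45) / 8 = 182/15.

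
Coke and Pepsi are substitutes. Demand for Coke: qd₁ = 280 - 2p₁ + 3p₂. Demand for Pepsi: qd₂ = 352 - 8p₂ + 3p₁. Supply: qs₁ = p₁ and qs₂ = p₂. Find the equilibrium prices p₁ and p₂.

p₁ = 596/3, p₂ = 316/3

Market 1: 280 - 2p₁ + 3p₂ = p₁ → 3p₁ - 3p₂ = 280.
Market 2: 9p₂ - 3p₁ = 352.
Eliminating p₂: 9×(1) + 3×(2) gives 18p₁ = 3576, so p₁ = 596/3.
Back-substitute into (2): p₂ = (352 + 3×596/3) / 9 = 316/3.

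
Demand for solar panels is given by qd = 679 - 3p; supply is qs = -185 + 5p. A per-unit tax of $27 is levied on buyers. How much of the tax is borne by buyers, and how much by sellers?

Pre-tax equilibrium: p* = 108, q* = 355.
Tax on buyers shifts demand to qd = 679 − 3(p + 27) = 598 - 3p.
598 - 3p = -185 + 5p gives seller price ps = 97.875; buyers pay pb = 97.875 + 27 = 124.875.
New quantity: q = 679 − 3(124.875) = 304.375.
Buyer burden = 124.875 − 108 = 16.875; seller burden = 108 − 97.875 = 10.125.

Buyers bear $16.875, sellers bear $10.125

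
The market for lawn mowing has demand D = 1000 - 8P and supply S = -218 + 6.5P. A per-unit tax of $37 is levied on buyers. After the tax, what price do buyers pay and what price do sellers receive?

Buyers pay 2917/29, sellers receive 1844/29

Pre-tax equilibrium: P* = 84, Q* = 328.
Tax on buyers shifts demand to D = 1000 − 8(P + 37) = 704 - 8P.
704 - 8P = -218 + 6.5P gives seller price Ps = 1844/29; buyers pay Pb = 1844/29 + 37 = 2917/29.
New quantity: Q = 1000 − 8(2917/29) = 5664/29.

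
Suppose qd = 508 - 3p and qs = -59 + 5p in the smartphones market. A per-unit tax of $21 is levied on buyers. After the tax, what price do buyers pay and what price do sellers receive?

Buyers pay $84, sellers receive $63

Pre-tax equilibrium: p* = 70.875, q* = 295.375.
Tax on buyers shifts demand to qd = 508 − 3(p + 21) = 445 - 3p.
445 - 3p = -59 + 5p gives seller price ps = 63; buyers pay pb = 63 + 21 = 84.
New quantity: q = 508 − 3(84) = 256.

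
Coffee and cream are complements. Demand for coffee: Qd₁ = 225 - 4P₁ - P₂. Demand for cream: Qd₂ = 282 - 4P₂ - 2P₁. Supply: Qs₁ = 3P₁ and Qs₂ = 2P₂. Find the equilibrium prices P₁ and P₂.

P₁ = 26.7, P₂ = 38.1

Market 1: 225 - 4P₁ - P₂ = 3P₁ → 7P₁ + P₂ = 225.
Market 2: 6P₂ + 2P₁ = 282.
Eliminating P₂: 6×(1) − 1×(2) gives 40P₁ = 1068, so P₁ = 26.7.
Back-substitute into (2): P₂ = (282 − 2×26.7) / 6 = 38.1.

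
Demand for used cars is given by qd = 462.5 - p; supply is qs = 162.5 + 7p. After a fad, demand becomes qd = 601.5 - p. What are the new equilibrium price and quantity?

p' = 54.875, q' = 546.625

Original equilibrium: p* = 37.5, q* = 425.
New equilibrium: 601.5 - p = 162.5 + 7p, so 439 = 8p and p' = 54.875; q' = 601.5 − 1(54.875) = 546.625.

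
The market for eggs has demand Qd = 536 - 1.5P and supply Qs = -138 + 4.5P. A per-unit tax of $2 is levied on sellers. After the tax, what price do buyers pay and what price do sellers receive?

Pre-tax equilibrium: P* = 337/3, Q* = 367.5.
Tax on sellers shifts supply to Qs = -138 + 4.5(P − 2) = -147 + 4.5P.
536 - 1.5P = -147 + 4.5P gives buyer price Pb = 683/6; sellers receive Ps = 683/6 − 2 = 671/6.
New quantity: Q = 536 − 1.5(683/6) = 365.25.

Buyers pay 683/6, sellers receive 671/6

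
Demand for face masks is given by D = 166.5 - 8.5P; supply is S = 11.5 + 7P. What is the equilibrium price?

P* = 10

Set D = S: 166.5 - 8.5P = 11.5 + 7P.
155 = 15.5P, so P* = 10.
Q* = 166.5 − 8.5(10) = 81.5.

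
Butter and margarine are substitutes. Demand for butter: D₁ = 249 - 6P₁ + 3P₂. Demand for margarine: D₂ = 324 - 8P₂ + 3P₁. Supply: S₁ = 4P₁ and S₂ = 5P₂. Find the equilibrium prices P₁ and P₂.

Market 1: 249 - 6P₁ + 3P₂ = 4P₁ → 10P₁ - 3P₂ = 249.
Market 2: 13P₂ - 3P₁ = 324.
Eliminating P₂: 13×(1) + 3×(2) gives 121P₁ = 4209, so P₁ = 4209/121.
Back-substitute into (2): P₂ = (324 + 3×4209/121) / 13 = 3987/121.

P₁ = 4209/121, P₂ = 3987/121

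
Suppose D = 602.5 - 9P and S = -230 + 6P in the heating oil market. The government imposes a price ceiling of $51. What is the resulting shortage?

Equilibrium price would be P* = 55.5, so the ceiling at 51 binds.
At P = 51: D = 602.5 − 9(51) = 143.5, S = -230 + 6(51) = 76.
Shortage = 143.5 − 76 = 67.5.

Shortage = 67.5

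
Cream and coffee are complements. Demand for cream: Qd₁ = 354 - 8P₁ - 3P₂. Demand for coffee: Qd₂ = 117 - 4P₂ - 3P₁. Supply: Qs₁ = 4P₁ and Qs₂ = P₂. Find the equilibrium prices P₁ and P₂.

P₁ = 473/17, P₂ = 114/17

Market 1: 354 - 8P₁ - 3P₂ = 4P₁ → 12P₁ + 3P₂ = 354.
Market 2: 5P₂ + 3P₁ = 117.
Eliminating P₂: 5×(1) − 3×(2) gives 51P₁ = 1419, so P₁ = 473/17.
Back-substitute into (2): P₂ = (117 − 3×473/17) / 5 = 114/17.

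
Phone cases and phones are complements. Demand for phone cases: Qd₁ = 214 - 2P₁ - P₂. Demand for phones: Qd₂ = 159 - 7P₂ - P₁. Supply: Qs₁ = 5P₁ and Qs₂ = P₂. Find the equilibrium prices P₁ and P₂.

P₁ = 1553/55, P₂ = 899/55

Market 1: 214 - 2P₁ - P₂ = 5P₁ → 7P₁ + P₂ = 214.
Market 2: 8P₂ + P₁ = 159.
Eliminating P₂: 8×(1) − 1×(2) gives 55P₁ = 1553, so P₁ = 1553/55.
Back-substitute into (2): P₂ = (159 − 1×1553/55) / 8 = 899/55.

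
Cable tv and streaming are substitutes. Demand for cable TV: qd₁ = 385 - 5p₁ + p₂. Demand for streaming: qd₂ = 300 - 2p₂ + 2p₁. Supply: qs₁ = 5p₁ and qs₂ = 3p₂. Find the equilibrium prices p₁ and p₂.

Market 1: 385 - 5p₁ + p₂ = 5p₁ → 10p₁ - p₂ = 385.
Market 2: 5p₂ - 2p₁ = 300.
Eliminating p₂: 5×(1) + 1×(2) gives 48p₁ = 2225, so p₁ = 2225/48.
Back-substitute into (2): p₂ = (300 + 2×2225/48) / 5 = 1885/24.

p₁ = 2225/48, p₂ = 1885/24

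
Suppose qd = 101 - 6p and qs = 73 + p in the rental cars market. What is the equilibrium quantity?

q* = 77

Set qd = qs: 101 - 6p = 73 + p.
28 = 7p, so p* = 4.
q* = 101 − 6(4) = 77.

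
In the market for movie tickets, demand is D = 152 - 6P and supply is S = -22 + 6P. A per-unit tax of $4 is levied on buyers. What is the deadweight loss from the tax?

Pre-tax equilibrium: P* = 14.5, Q* = 65.
Tax on buyers shifts demand to D = 152 − 6(P + 4) = 128 - 6P.
128 - 6P = -22 + 6P gives seller price Ps = 12.5; buyers pay Pb = 12.5 + 4 = 16.5.
New quantity: Q = 152 − 6(16.5) = 53.
DWL = ½ × 4 × (65 − 53) = 24.

Deadweight loss = 24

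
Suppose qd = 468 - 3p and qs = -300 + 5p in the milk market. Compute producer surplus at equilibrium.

Producer surplus = 3240

Equilibrium: 468 - 3p = -300 + 5p gives p* = 96, q* = 180.
Supply starts at p = 60 (where qs = 0).
PS = ½(96 − 60)(180) = 3240.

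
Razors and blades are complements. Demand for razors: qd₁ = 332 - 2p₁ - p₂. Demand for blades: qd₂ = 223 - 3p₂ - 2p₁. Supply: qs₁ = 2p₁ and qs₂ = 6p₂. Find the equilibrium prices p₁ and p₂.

Market 1: 332 - 2p₁ - p₂ = 2p₁ → 4p₁ + p₂ = 332.
Market 2: 9p₂ + 2p₁ = 223.
Eliminating p₂: 9×(1) − 1×(2) gives 34p₁ = 2765, so p₁ = 2765/34.
Back-substitute into (2): p₂ = (223 − 2×2765/34) / 9 = 114/17.

p₁ = 2765/34, p₂ = 114/17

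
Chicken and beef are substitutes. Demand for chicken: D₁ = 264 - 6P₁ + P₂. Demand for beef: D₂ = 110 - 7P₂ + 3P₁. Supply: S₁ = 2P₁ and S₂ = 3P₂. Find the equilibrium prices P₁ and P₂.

Market 1: 264 - 6P₁ + P₂ = 2P₁ → 8P₁ - P₂ = 264.
Market 2: 10P₂ - 3P₁ = 110.
Eliminating P₂: 10×(1) + 1×(2) gives 77P₁ = 2750, so P₁ = 250/7.
Back-substitute into (2): P₂ = (110 + 3×250/7) / 10 = 152/7.

P₁ = 250/7, P₂ = 152/7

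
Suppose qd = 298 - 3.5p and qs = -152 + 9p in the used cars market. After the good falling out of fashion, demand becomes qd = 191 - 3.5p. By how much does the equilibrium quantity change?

Δq = -77.04

Original equilibrium: p* = 36, q* = 172.
New equilibrium: 191 - 3.5p = -152 + 9p, so 343 = 12.5p and p' = 27.44; q' = 191 − 3.5(27.44) = 94.96.
Change in quantity: 94.96 − 172 = -77.04.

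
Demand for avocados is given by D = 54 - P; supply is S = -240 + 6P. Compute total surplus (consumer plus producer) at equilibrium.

Total surplus = 84

Equilibrium: 54 - P = -240 + 6P gives P* = 42, Q* = 12.
Demand choke price: P = 54; supply starts at P = 40.
CS = ½(54 − 42)(12) = 72; PS = ½(42 − 40)(12) = 12.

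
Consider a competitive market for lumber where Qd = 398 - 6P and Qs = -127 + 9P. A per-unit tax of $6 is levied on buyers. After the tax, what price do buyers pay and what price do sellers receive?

Pre-tax equilibrium: P* = 35, Q* = 188.
Tax on buyers shifts demand to Qd = 398 − 6(P + 6) = 362 - 6P.
362 - 6P = -127 + 9P gives seller price Ps = 32.6; buyers pay Pb = 32.6 + 6 = 38.6.
New quantity: Q = 398 − 6(38.6) = 166.4.

Buyers pay $38.6, sellers receive $32.6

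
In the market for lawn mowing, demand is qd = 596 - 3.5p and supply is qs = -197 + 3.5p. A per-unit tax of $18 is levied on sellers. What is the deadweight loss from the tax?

Deadweight loss = 283.5

Pre-tax equilibrium: p* = 793/7, q* = 199.5.
Tax on sellers shifts supply to qs = -197 + 3.5(p − 18) = -260 + 3.5p.
596 - 3.5p = -260 + 3.5p gives buyer price pb = 856/7; sellers receive ps = 856/7 − 18 = 730/7.
New quantity: q = 596 − 3.5(856/7) = 168.
DWL = ½ × 18 × (199.5 − 168) = 283.5.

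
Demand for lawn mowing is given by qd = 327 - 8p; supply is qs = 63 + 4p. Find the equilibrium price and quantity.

Set qd = qs: 327 - 8p = 63 + 4p.
264 = 12p, so p* = 22.
q* = 327 − 8(22) = 151.

p* = 22, q* = 151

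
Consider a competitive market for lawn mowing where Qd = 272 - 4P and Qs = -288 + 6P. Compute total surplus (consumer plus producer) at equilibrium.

Total surplus = 480

Equilibrium: 272 - 4P = -288 + 6P gives P* = 56, Q* = 48.
Demand choke price: P = 68; supply starts at P = 48.
CS = ½(68 − 56)(48) = 288; PS = ½(56 − 48)(48) = 192.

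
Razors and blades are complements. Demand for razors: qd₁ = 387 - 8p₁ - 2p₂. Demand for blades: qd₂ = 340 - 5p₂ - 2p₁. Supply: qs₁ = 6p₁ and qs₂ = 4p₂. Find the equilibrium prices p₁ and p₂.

Market 1: 387 - 8p₁ - 2p₂ = 6p₁ → 14p₁ + 2p₂ = 387.
Market 2: 9p₂ + 2p₁ = 340.
Eliminating p₂: 9×(1) − 2×(2) gives 122p₁ = 2803, so p₁ = 2803/122.
Back-substitute into (2): p₂ = (340 − 2×2803/122) / 9 = 1993/61.

p₁ = 2803/122, p₂ = 1993/61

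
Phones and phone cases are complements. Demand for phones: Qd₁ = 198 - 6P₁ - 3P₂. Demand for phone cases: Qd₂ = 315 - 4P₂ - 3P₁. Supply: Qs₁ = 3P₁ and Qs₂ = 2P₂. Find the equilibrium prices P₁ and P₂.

Market 1: 198 - 6P₁ - 3P₂ = 3P₁ → 9P₁ + 3P₂ = 198.
Market 2: 6P₂ + 3P₁ = 315.
Eliminating P₂: 6×(1) − 3×(2) gives 45P₁ = 243, so P₁ = 5.4.
Back-substitute into (2): P₂ = (315 − 3×5.4) / 6 = 49.8.

P₁ = 5.4, P₂ = 49.8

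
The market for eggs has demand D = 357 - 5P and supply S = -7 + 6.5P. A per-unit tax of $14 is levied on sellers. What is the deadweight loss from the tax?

Deadweight loss = 6370/23

Pre-tax equilibrium: P* = 728/23, Q* = 4571/23.
Tax on sellers shifts supply to S = -7 + 6.5(P − 14) = -98 + 6.5P.
357 - 5P = -98 + 6.5P gives buyer price Pb = 910/23; sellers receive Ps = 910/23 − 14 = 588/23.
New quantity: Q = 357 − 5(910/23) = 3661/23.
DWL = ½ × 14 × (4571/23 − 3661/23) = 6370/23.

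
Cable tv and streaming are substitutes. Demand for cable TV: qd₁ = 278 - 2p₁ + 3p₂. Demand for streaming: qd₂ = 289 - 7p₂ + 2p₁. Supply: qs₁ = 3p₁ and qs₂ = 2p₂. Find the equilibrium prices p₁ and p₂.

p₁ = 1123/13, p₂ = 667/13

Market 1: 278 - 2p₁ + 3p₂ = 3p₁ → 5p₁ - 3p₂ = 278.
Market 2: 9p₂ - 2p₁ = 289.
Eliminating p₂: 9×(1) + 3×(2) gives 39p₁ = 3369, so p₁ = 1123/13.
Back-substitute into (2): p₂ = (289 + 2×1123/13) / 9 = 667/13.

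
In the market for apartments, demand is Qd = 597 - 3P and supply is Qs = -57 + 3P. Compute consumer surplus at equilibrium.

Consumer surplus = 12150

Equilibrium: 597 - 3P = -57 + 3P gives P* = 109, Q* = 270.
Demand choke price (Qd = 0): P = 199.
CS = ½(199 − 109)(270) = 12150.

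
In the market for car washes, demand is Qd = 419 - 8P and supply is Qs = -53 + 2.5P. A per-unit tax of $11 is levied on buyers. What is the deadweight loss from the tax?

Pre-tax equilibrium: P* = 944/21, Q* = 1247/21.
Tax on buyers shifts demand to Qd = 419 − 8(P + 11) = 331 - 8P.
331 - 8P = -53 + 2.5P gives seller price Ps = 256/7; buyers pay Pb = 256/7 + 11 = 333/7.
New quantity: Q = 419 − 8(333/7) = 269/7.
DWL = ½ × 11 × (1247/21 − 269/7) = 2420/21.

Deadweight loss = 2420/21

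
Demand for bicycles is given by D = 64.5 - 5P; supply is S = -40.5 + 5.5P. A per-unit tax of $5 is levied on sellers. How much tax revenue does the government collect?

Tax revenue = 295/42

Pre-tax equilibrium: P* = 10, Q* = 14.5.
Tax on sellers shifts supply to S = -40.5 + 5.5(P − 5) = -68 + 5.5P.
64.5 - 5P = -68 + 5.5P gives buyer price Pb = 265/21; sellers receive Ps = 265/21 − 5 = 160/21.
New quantity: Q = 64.5 − 5(265/21) = 59/42.
Revenue = 5 × 59/42 = 295/42.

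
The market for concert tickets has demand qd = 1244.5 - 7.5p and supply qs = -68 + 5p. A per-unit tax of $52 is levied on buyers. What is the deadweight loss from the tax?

Deadweight loss = 4056

Pre-tax equilibrium: p* = 105, q* = 457.
Tax on buyers shifts demand to qd = 1244.5 − 7.5(p + 52) = 854.5 - 7.5p.
854.5 - 7.5p = -68 + 5p gives seller price ps = 73.8; buyers pay pb = 73.8 + 52 = 125.8.
New quantity: q = 1244.5 − 7.5(125.8) = 301.
DWL = ½ × 52 × (457 − 301) = 4056.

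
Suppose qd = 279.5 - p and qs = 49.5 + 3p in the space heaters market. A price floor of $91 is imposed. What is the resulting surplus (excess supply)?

Equilibrium price would be p* = 57.5, so the floor at 91 binds.
At p = 91: qd = 188.5, qs = 322.5.
Surplus = 322.5 − 188.5 = 134.

Surplus = 134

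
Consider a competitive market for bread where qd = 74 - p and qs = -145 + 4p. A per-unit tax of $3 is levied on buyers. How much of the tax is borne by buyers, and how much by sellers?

Buyers bear $2.4, sellers bear $0.6

Pre-tax equilibrium: p* = 43.8, q* = 30.2.
Tax on buyers shifts demand to qd = 74 − 1(p + 3) = 71 - p.
71 - p = -145 + 4p gives seller price ps = 43.2; buyers pay pb = 43.2 + 3 = 46.2.
New quantity: q = 74 − 1(46.2) = 27.8.
Buyer burden = 46.2 − 43.8 = 2.4; seller burden = 43.8 − 43.2 = 0.6.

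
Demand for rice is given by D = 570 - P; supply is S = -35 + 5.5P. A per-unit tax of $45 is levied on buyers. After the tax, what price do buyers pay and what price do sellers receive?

Buyers pay 1705/13, sellers receive 1120/13

Pre-tax equilibrium: P* = 1210/13, Q* = 6200/13.
Tax on buyers shifts demand to D = 570 − 1(P + 45) = 525 - P.
525 - P = -35 + 5.5P gives seller price Ps = 1120/13; buyers pay Pb = 1120/13 + 45 = 1705/13.
New quantity: Q = 570 − 1(1705/13) = 5705/13.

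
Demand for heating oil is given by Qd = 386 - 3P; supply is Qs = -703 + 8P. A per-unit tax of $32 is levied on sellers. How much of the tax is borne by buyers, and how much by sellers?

Buyers bear 256/11, sellers bear 96/11

Pre-tax equilibrium: P* = 99, Q* = 89.
Tax on sellers shifts supply to Qs = -703 + 8(P − 32) = -959 + 8P.
386 - 3P = -959 + 8P gives buyer price Pb = 1345/11; sellers receive Ps = 1345/11 − 32 = 993/11.
New quantity: Q = 386 − 3(1345/11) = 211/11.
Buyer burden = 1345/11 − 99 = 256/11; seller burden = 99 − 993/11 = 96/11.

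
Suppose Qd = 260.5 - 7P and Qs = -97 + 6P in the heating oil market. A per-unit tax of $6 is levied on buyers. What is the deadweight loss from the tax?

Deadweight loss = 756/13

Pre-tax equilibrium: P* = 27.5, Q* = 68.
Tax on buyers shifts demand to Qd = 260.5 − 7(P + 6) = 218.5 - 7P.
218.5 - 7P = -97 + 6P gives seller price Ps = 631/26; buyers pay Pb = 631/26 + 6 = 787/26.
New quantity: Q = 260.5 − 7(787/26) = 632/13.
DWL = ½ × 6 × (68 − 632/13) = 756/13.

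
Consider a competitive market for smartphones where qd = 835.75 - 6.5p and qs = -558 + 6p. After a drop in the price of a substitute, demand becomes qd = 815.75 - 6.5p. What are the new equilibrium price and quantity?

Original equilibrium: p* = 111.5, q* = 111.
New equilibrium: 815.75 - 6.5p = -558 + 6p, so 1373.75 = 12.5p and p' = 109.9; q' = 815.75 − 6.5(109.9) = 101.4.

p' = 109.9, q' = 101.4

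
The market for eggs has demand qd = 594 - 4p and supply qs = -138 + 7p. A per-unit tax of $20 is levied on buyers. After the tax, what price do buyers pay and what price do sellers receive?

Buyers pay 872/11, sellers receive 652/11

Pre-tax equilibrium: p* = 732/11, q* = 3606/11.
Tax on buyers shifts demand to qd = 594 − 4(p + 20) = 514 - 4p.
514 - 4p = -138 + 7p gives seller price ps = 652/11; buyers pay pb = 652/11 + 20 = 872/11.
New quantity: q = 594 − 4(872/11) = 3046/11.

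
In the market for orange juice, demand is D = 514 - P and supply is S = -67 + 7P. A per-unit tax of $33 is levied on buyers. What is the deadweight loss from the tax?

Pre-tax equilibrium: P* = 72.625, Q* = 441.375.
Tax on buyers shifts demand to D = 514 − 1(P + 33) = 481 - P.
481 - P = -67 + 7P gives seller price Ps = 68.5; buyers pay Pb = 68.5 + 33 = 101.5.
New quantity: Q = 514 − 1(101.5) = 412.5.
DWL = ½ × 33 × (441.375 − 412.5) = 476.4375.

Deadweight loss = 476.4375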